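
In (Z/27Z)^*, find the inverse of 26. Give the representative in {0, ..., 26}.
26^(−1) ≡ 26 (mod 27)

Apply the extended Euclidean algorithm to (27, 26), tracking rows (r, s, t) with s·27 + t·26 = r. Each division r_prev = q·r_cur + r_new produces the new row as (previous row) − q·(current row):
  row A: (27, 1, 0)   [1·27 + 0·26 = 27]
  row B: (26, 0, 1)   [0·27 + 1·26 = 26]
  27 = 1·26 + 1   → row C = row A − 1·row B = (1, 1, −1)   [check: 1·27 − 1·26 = 1]
  26 = 26·1 + 0   → remainder 0, stop. gcd = 1 (last nonzero row C).
The gcd is 1, so 26 is invertible mod 27. The last nonzero row gives 1·27 − 1·26 = 1, so t = −1. So 26^(−1) ≡ −1 ≡ 26 (mod 27). Verify: 26 · 26 = 676 ≡ 1 (mod 27). ✓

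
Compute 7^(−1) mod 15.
Apply the extended Euclidean algorithm to (15, 7), tracking rows (r, s, t) with s·15 + t·7 = r. Each division r_prev = q·r_cur + r_new produces the new row as (previous row) − q·(current row):
  row A: (15, 1, 0)   [1·15 + 0·7 = 15]
  row B: (7, 0, 1)   [0·15 + 1·7 = 7]
  15 = 2·7 + 1   → row C = row A − 2·row B = (1, 1, −2)   [check: 1·15 − 2·7 = 1]
  7 = 7·1 + 0   → remainder 0, stop. gcd = 1 (last nonzero row C).
The gcd is 1, so 7 is invertible mod 15. The last nonzero row gives 1·15 − 2·7 = 1, so t = −2. So 7^(−1) ≡ −2 ≡ 13 (mod 15). Verify: 7 · 13 = 91 ≡ 1 (mod 15). ✓

Final answer: 7^(−1) ≡ 13 (mod 15)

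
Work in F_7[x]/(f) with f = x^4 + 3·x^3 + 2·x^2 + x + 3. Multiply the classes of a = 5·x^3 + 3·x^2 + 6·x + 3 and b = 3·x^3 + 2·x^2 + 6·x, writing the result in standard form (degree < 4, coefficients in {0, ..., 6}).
Multiply as integer polynomials: a · b = 15·x^6 + 19·x^5 + 54·x^4 + 39·x^3 + 42·x^2 + 18·x. Reducing coefficients mod 7: a · b ≡ x^6 + 5·x^5 + 5·x^4 + 4·x^3 + 4·x. Now divide by f(x) = x^4 + 3·x^3 + 2·x^2 + x + 3 in F_7[x], eliminating the leading term at each step:
  leading term x^6: subtract (x^2)·f(x) = x^6 + 3·x^5 + 2·x^4 + x^3 + 3·x^2, leaving 2·x^5 + 3·x^4 + 3·x^3 + 4·x^2 + 4·x (coefficients mod 7)
  leading term 2·x^5: subtract (2·x)·f(x) = 2·x^5 + 6·x^4 + 4·x^3 + 2·x^2 + 6·x, leaving 4·x^4 + 6·x^3 + 2·x^2 + 5·x (coefficients mod 7)
  leading term 4·x^4: subtract (4)·f(x) = 4·x^4 + 5·x^3 + x^2 + 4·x + 5, leaving x^3 + x^2 + x + 2 (coefficients mod 7)
The degree is now < 4, so this is the remainder. Hence a · b ≡ x^3 + x^2 + x + 2 in F_7[x]/(f).

Final answer: a · b ≡ x^3 + x^2 + x + 2 (mod f(x))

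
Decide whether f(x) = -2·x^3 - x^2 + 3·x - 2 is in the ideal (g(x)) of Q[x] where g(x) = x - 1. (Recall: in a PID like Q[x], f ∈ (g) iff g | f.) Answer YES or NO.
NO

In Q[x] the ideal (g) consists of all multiples of g, so f ∈ (g) iff g | f, i.e. iff the remainder of f on division by g is 0. Divide f by g (g is monic, so eliminate the leading term of the running remainder at each step):
  leading term -2·x^3: subtract (-2·x^2)·g(x) = -2·x^3 + 2·x^2, leaving -3·x^2 + 3·x - 2
  leading term -3·x^2: subtract (-3·x)·g(x) = -3·x^2 + 3·x, leaving -2
The remainder r(x) = -2 ≠ 0 (and deg r < deg g), so g ∤ f, i.e. f ∉ (g).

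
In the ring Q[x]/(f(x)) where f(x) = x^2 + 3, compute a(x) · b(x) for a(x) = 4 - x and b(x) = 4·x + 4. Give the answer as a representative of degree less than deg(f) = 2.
First multiply in Q[x] without reducing: a · b = -4·x^2 + 12·x + 16. Now divide by f(x) = x^2 + 3, eliminating the leading term at each step:
  leading term -4·x^2: subtract (-4)·f(x) = -4·x^2 - 12, leaving 12·x + 28
The degree is now < 2, so this is the remainder. Hence a · b ≡ 12·x + 28 in Q[x]/(f).

Final answer: a · b ≡ 12·x + 28 (mod f(x))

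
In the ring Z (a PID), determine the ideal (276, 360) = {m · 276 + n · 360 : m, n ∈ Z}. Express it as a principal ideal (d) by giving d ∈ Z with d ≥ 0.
(276, 360) = (12); d = 12

In the PID Z, (a, b) is generated by gcd(a, b). Compute gcd(360, 276) with the extended Euclidean algorithm, tracking rows (r, s, t) with s·360 + t·276 = r:
  row A: (360, 1, 0)   [1·360 + 0·276 = 360]
  row B: (276, 0, 1)   [0·360 + 1·276 = 276]
  360 = 1·276 + 84   → row C = row A − 1·row B = (84, 1, −1)   [check: 1·360 − 1·276 = 84]
  276 = 3·84 + 24   → row D = row B − 3·row C = (24, −3, 4)   [check: −3·360 + 4·276 = 24]
  84 = 3·24 + 12   → row E = row C − 3·row D = (12, 10, −13)   [check: 10·360 − 13·276 = 12]
  24 = 2·12 + 0   → remainder 0, stop. gcd = 12 (last nonzero row E).
So gcd(276, 360) = 12, with Bézout identity 10·360 − 13·276 = 12. Containment (⊇): the Bézout identity exhibits 12 as an element of (276, 360), giving (12) ⊆ (276, 360). Containment (⊆): since 12 | 276 and 12 | 360 (276 = 12·23, 360 = 12·30), every Z-linear combination of 276 and 360 is divisible by 12, so (276, 360) ⊆ (12). Therefore (276, 360) = (12), d = 12.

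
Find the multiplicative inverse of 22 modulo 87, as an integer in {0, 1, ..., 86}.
Apply the extended Euclidean algorithm to (87, 22), tracking rows (r, s, t) with s·87 + t·22 = r. Each division r_prev = q·r_cur + r_new produces the new row as (previous row) − q·(current row):
  row A: (87, 1, 0)   [1·87 + 0·22 = 87]
  row B: (22, 0, 1)   [0·87 + 1·22 = 22]
  87 = 3·22 + 21   → row C = row A − 3·row B = (21, 1, −3)   [check: 1·87 − 3·22 = 21]
  22 = 1·21 + 1   → row D = row B − 1·row C = (1, −1, 4)   [check: −1·87 + 4·22 = 1]
  21 = 21·1 + 0   → remainder 0, stop. gcd = 1 (last nonzero row D).
The gcd is 1, so 22 is invertible mod 87. The last nonzero row gives −1·87 + 4·22 = 1, so t = 4. So 22^(−1) ≡ 4 (mod 87). Verify: 22 · 4 = 88 ≡ 1 (mod 87). ✓

Final answer: 22^(−1) ≡ 4 (mod 87)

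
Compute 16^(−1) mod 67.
Apply the extended Euclidean algorithm to (67, 16), tracking rows (r, s, t) with s·67 + t·16 = r. Each division r_prev = q·r_cur + r_new produces the new row as (previous row) − q·(current row):
  row A: (67, 1, 0)   [1·67 + 0·16 = 67]
  row B: (16, 0, 1)   [0·67 + 1·16 = 16]
  67 = 4·16 + 3   → row C = row A − 4·row B = (3, 1, −4)   [check: 1·67 − 4·16 = 3]
  16 = 5·3 + 1   → row D = row B − 5·row C = (1, −5, 21)   [check: −5·67 + 21·16 = 1]
  3 = 3·1 + 0   → remainder 0, stop. gcd = 1 (last nonzero row D).
The gcd is 1, so 16 is invertible mod 67. The last nonzero row gives −5·67 + 21·16 = 1, so t = 21. So 16^(−1) ≡ 21 (mod 67). Verify: 16 · 21 = 336 ≡ 1 (mod 67). ✓

Final answer: 16^(−1) ≡ 21 (mod 67)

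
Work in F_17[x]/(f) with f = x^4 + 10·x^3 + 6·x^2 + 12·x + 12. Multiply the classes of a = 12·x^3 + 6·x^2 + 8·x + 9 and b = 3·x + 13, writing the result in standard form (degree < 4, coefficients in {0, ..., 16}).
Multiply as integer polynomials: a · b = 36·x^4 + 174·x^3 + 102·x^2 + 131·x + 117. Reducing coefficients mod 17: a · b ≡ 2·x^4 + 4·x^3 + 12·x + 15. Now divide by f(x) = x^4 + 10·x^3 + 6·x^2 + 12·x + 12 in F_17[x], eliminating the leading term at each step:
  leading term 2·x^4: subtract (2)·f(x) = 2·x^4 + 3·x^3 + 12·x^2 + 7·x + 7, leaving x^3 + 5·x^2 + 5·x + 8 (coefficients mod 17)
The degree is now < 4, so this is the remainder. Hence a · b ≡ x^3 + 5·x^2 + 5·x + 8 in F_17[x]/(f).

Final answer: a · b ≡ x^3 + 5·x^2 + 5·x + 8 (mod f(x))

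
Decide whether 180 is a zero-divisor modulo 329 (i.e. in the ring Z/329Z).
NO

gcd(180, 329) = 1, so 180 is a unit in Z/329Z (it has a multiplicative inverse). A unit cannot be a zero-divisor: if 180·b ≡ 0 then multiplying both sides by 180^(−1) gives b ≡ 0. So 180 is not a zero-divisor.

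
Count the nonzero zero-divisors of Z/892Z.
Z/892Z has 447 nonzero zero-divisors

In Z/892Z each nonzero element is either a unit (gcd with 892 is 1) or a zero-divisor (gcd > 1). The number of units is φ(892): factorise 892 = 2^2 · 223, so φ(892) = (2^2 − 2^1) · (223 − 1) = 2 · 222 = 444. The nonzero elements number 892 − 1 = 891. Hence the nonzero zero-divisors number 891 − 444 = 447.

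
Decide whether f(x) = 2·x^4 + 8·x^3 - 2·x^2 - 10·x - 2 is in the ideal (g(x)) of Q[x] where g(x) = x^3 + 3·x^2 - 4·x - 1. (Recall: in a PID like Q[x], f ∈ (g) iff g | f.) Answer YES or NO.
YES

In Q[x] the ideal (g) consists of all multiples of g, so f ∈ (g) iff g | f, i.e. iff the remainder of f on division by g is 0. Divide f by g (g is monic, so eliminate the leading term of the running remainder at each step):
  leading term 2·x^4: subtract (2·x)·g(x) = 2·x^4 + 6·x^3 - 8·x^2 - 2·x, leaving 2·x^3 + 6·x^2 - 8·x - 2
  leading term 2·x^3: subtract (2)·g(x) = 2·x^3 + 6·x^2 - 8·x - 2, leaving 0
The remainder is 0, so f(x) = g(x) · h(x) with h(x) = 2·x + 2. Hence g | f, i.e. f ∈ (g).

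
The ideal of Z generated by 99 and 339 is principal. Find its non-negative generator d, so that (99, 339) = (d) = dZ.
In the PID Z, (a, b) is generated by gcd(a, b). Compute gcd(339, 99) with the extended Euclidean algorithm, tracking rows (r, s, t) with s·339 + t·99 = r:
  row A: (339, 1, 0)   [1·339 + 0·99 = 339]
  row B: (99, 0, 1)   [0·339 + 1·99 = 99]
  339 = 3·99 + 42   → row C = row A − 3·row B = (42, 1, −3)   [check: 1·339 − 3·99 = 42]
  99 = 2·42 + 15   → row D = row B − 2·row C = (15, −2, 7)   [check: −2·339 + 7·99 = 15]
  42 = 2·15 + 12   → row E = row C − 2·row D = (12, 5, −17)   [check: 5·339 − 17·99 = 12]
  15 = 1·12 + 3   → row F = row D − 1·row E = (3, −7, 24)   [check: −7·339 + 24·99 = 3]
  12 = 4·3 + 0   → remainder 0, stop. gcd = 3 (last nonzero row F).
So gcd(99, 339) = 3, with Bézout identity −7·339 + 24·99 = 3. Containment (⊇): the Bézout identity exhibits 3 as an element of (99, 339), giving (3) ⊆ (99, 339). Containment (⊆): since 3 | 99 and 3 | 339 (99 = 3·33, 339 = 3·113), every Z-linear combination of 99 and 339 is divisible by 3, so (99, 339) ⊆ (3). Therefore (99, 339) = (3), d = 3.

Final answer: (99, 339) = (3); d = 3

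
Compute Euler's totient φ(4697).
φ is multiplicative, with φ(p^e) = p^e − p^(e−1). Factorise 4697 = 7 · 11 · 61. Then
  φ(4697) = (7 − 1) · (11 − 1) · (61 − 1) = 6 · 10 · 60 = 3600.

Final answer: φ(4697) = 3600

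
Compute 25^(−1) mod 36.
25^(−1) ≡ 13 (mod 36)

Apply the extended Euclidean algorithm to (36, 25), tracking rows (r, s, t) with s·36 + t·25 = r. Each division r_prev = q·r_cur + r_new produces the new row as (previous row) − q·(current row):
  row A: (36, 1, 0)   [1·36 + 0·25 = 36]
  row B: (25, 0, 1)   [0·36 + 1·25 = 25]
  36 = 1·25 + 11   → row C = row A − 1·row B = (11, 1, −1)   [check: 1·36 − 1·25 = 11]
  25 = 2·11 + 3   → row D = row B − 2·row C = (3, −2, 3)   [check: −2·36 + 3·25 = 3]
  11 = 3·3 + 2   → row E = row C − 3·row D = (2, 7, −10)   [check: 7·36 − 10·25 = 2]
  3 = 1·2 + 1   → row F = row D − 1·row E = (1, −9, 13)   [check: −9·36 + 13·25 = 1]
  2 = 2·1 + 0   → remainder 0, stop. gcd = 1 (last nonzero row F).
The gcd is 1, so 25 is invertible mod 36. The last nonzero row gives −9·36 + 13·25 = 1, so t = 13. So 25^(−1) ≡ 13 (mod 36). Verify: 25 · 13 = 325 ≡ 1 (mod 36). ✓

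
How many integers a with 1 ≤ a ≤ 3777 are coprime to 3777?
The number of a ∈ {1, ..., 3777} with gcd(a, 3777) = 1 is by definition Euler's totient φ(3777). φ is multiplicative, with φ(p^e) = p^e − p^(e−1). Factorise 3777 = 3 · 1259. Then
  φ(3777) = (3 − 1) · (1259 − 1) = 2 · 1258 = 2516.
So there are 2516 such integers.

Final answer: 2516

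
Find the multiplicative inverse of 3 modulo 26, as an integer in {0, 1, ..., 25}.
3^(−1) ≡ 9 (mod 26)

Apply the extended Euclidean algorithm to (26, 3), tracking rows (r, s, t) with s·26 + t·3 = r. Each division r_prev = q·r_cur + r_new produces the new row as (previous row) − q·(current row):
  row A: (26, 1, 0)   [1·26 + 0·3 = 26]
  row B: (3, 0, 1)   [0·26 + 1·3 = 3]
  26 = 8·3 + 2   → row C = row A − 8·row B = (2, 1, −8)   [check: 1·26 − 8·3 = 2]
  3 = 1·2 + 1   → row D = row B − 1·row C = (1, −1, 9)   [check: −1·26 + 9·3 = 1]
  2 = 2·1 + 0   → remainder 0, stop. gcd = 1 (last nonzero row D).
The gcd is 1, so 3 is invertible mod 26. The last nonzero row gives −1·26 + 9·3 = 1, so t = 9. So 3^(−1) ≡ 9 (mod 26). Verify: 3 · 9 = 27 ≡ 1 (mod 26). ✓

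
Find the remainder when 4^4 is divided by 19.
9

Use repeated squaring. Binary(4) = 100. Walk through the bits of the exponent 4 left-to-right: at each bit after the leading one, square the running value, then multiply by 4 if the bit is 1 (always reducing mod 19):
  bit 1 = 1 (leading): start with 4.
  bit 2 = 0: square 4^2 = 16 (mod 19).
  bit 3 = 0: square 16^2 = 256 ≡ 9 (mod 19).
Final value: 4^4 ≡ 9 (mod 19).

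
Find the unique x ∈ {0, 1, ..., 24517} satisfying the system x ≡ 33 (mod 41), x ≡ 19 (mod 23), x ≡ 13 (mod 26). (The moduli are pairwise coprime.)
The moduli 41, 23, 26 are pairwise coprime, so by the CRT there is a unique solution mod 41·23·26 = 24518.
Solve by successive substitution. Start with x ≡ 33 (mod 41).
  Combine with x ≡ 19 (mod 23): write x = 33 + 41·t and require 33 + 41·t ≡ 19 (mod 23), i.e. 41·t ≡ 19 − 33 ≡ 9 (mod 23). Since 41^(−1) ≡ 9 (mod 23) (41 ≡ 18 (mod 23)), t ≡ 9·9 ≡ 12 (mod 23). So x ≡ 33 + 41·12 = 525 (mod 943).
  Combine with x ≡ 13 (mod 26): write x = 525 + 943·t and require 525 + 943·t ≡ 13 (mod 26), i.e. 943·t ≡ 13 − 525 ≡ 8 (mod 26). Since 943^(−1) ≡ 15 (mod 26) (943 ≡ 7 (mod 26)), t ≡ 15·8 ≡ 16 (mod 26). So x ≡ 525 + 943·16 = 15613 (mod 24518).
Unique solution in [0, 24518): x = 15613.

Final answer: x ≡ 15613 (mod 24518); the representative in [0, 24518) is 15613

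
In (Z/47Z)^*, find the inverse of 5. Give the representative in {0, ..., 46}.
5^(−1) ≡ 19 (mod 47)

Apply the extended Euclidean algorithm to (47, 5), tracking rows (r, s, t) with s·47 + t·5 = r. Each division r_prev = q·r_cur + r_new produces the new row as (previous row) − q·(current row):
  row A: (47, 1, 0)   [1·47 + 0·5 = 47]
  row B: (5, 0, 1)   [0·47 + 1·5 = 5]
  47 = 9·5 + 2   → row C = row A − 9·row B = (2, 1, −9)   [check: 1·47 − 9·5 = 2]
  5 = 2·2 + 1   → row D = row B − 2·row C = (1, −2, 19)   [check: −2·47 + 19·5 = 1]
  2 = 2·1 + 0   → remainder 0, stop. gcd = 1 (last nonzero row D).
The gcd is 1, so 5 is invertible mod 47. The last nonzero row gives −2·47 + 19·5 = 1, so t = 19. So 5^(−1) ≡ 19 (mod 47). Verify: 5 · 19 = 95 ≡ 1 (mod 47). ✓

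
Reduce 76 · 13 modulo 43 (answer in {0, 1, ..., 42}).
Reduce the factors first: 76 ≡ 33 (mod 43), so 76 · 13 ≡ 33 · 13 (mod 43). 33 · 13 = 429. Dividing by 43: 429 = 9·43 + 42. So (76 · 13) mod 43 = 42.

Final answer: 42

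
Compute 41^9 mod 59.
Use repeated squaring. Binary(9) = 1001. Walk through the bits of the exponent 9 left-to-right: at each bit after the leading one, square the running value, then multiply by 41 if the bit is 1 (always reducing mod 59):
  bit 1 = 1 (leading): start with 41.
  bit 2 = 0: square 41^2 = 1681 ≡ 29 (mod 59).
  bit 3 = 0: square 29^2 = 841 ≡ 15 (mod 59).
  bit 4 = 1: square 15^2 = 225 ≡ 48; bit is 1, so multiply 48·41 = 1968 ≡ 21 (mod 59).
Final value: 41^9 ≡ 21 (mod 59).

Final answer: 21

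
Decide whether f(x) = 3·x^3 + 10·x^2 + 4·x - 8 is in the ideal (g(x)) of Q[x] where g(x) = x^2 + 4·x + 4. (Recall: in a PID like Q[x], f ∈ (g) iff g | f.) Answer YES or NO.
YES

In Q[x] the ideal (g) consists of all multiples of g, so f ∈ (g) iff g | f, i.e. iff the remainder of f on division by g is 0. Divide f by g (g is monic, so eliminate the leading term of the running remainder at each step):
  leading term 3·x^3: subtract (3·x)·g(x) = 3·x^3 + 12·x^2 + 12·x, leaving -2·x^2 - 8·x - 8
  leading term -2·x^2: subtract (-2)·g(x) = -2·x^2 - 8·x - 8, leaving 0
The remainder is 0, so f(x) = g(x) · h(x) with h(x) = 3·x - 2. Hence g | f, i.e. f ∈ (g).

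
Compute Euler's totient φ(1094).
φ is multiplicative, with φ(p^e) = p^e − p^(e−1). Factorise 1094 = 2 · 547. Then
  φ(1094) = (2 − 1) · (547 − 1) = 1 · 546 = 546.

Final answer: φ(1094) = 546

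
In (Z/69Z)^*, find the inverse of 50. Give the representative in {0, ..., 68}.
50^(−1) ≡ 29 (mod 69)

Apply the extended Euclidean algorithm to (69, 50), tracking rows (r, s, t) with s·69 + t·50 = r. Each division r_prev = q·r_cur + r_new produces the new row as (previous row) − q·(current row):
  row A: (69, 1, 0)   [1·69 + 0·50 = 69]
  row B: (50, 0, 1)   [0·69 + 1·50 = 50]
  69 = 1·50 + 19   → row C = row A − 1·row B = (19, 1, −1)   [check: 1·69 − 1·50 = 19]
  50 = 2·19 + 12   → row D = row B − 2·row C = (12, −2, 3)   [check: −2·69 + 3·50 = 12]
  19 = 1·12 + 7   → row E = row C − 1·row D = (7, 3, −4)   [check: 3·69 − 4·50 = 7]
  12 = 1·7 + 5   → row F = row D − 1·row E = (5, −5, 7)   [check: −5·69 + 7·50 = 5]
  7 = 1·5 + 2   → row G = row E − 1·row F = (2, 8, −11)   [check: 8·69 − 11·50 = 2]
  5 = 2·2 + 1   → row H = row F − 2·row G = (1, −21, 29)   [check: −21·69 + 29·50 = 1]
  2 = 2·1 + 0   → remainder 0, stop. gcd = 1 (last nonzero row H).
The gcd is 1, so 50 is invertible mod 69. The last nonzero row gives −21·69 + 29·50 = 1, so t = 29. So 50^(−1) ≡ 29 (mod 69). Verify: 50 · 29 = 1450 ≡ 1 (mod 69). ✓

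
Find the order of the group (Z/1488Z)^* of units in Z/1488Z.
(Z/1488Z)^* consists of the classes a with gcd(a, 1488) = 1, so its order is φ(1488). φ is multiplicative, with φ(p^e) = p^e − p^(e−1). Factorise 1488 = 2^4 · 3 · 31. Then
  φ(1488) = (2^4 − 2^3) · (3 − 1) · (31 − 1) = 8 · 2 · 30 = 480.
Thus |(Z/1488Z)^*| = 480.

Final answer: |(Z/1488Z)^*| = 480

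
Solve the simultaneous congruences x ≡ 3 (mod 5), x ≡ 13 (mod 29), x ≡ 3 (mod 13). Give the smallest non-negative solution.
x ≡ 1173 (mod 1885); the representative in [0, 1885) is 1173

The moduli 5, 29, 13 are pairwise coprime, so by the CRT there is a unique solution mod 5·29·13 = 1885.
Solve by successive substitution. Start with x ≡ 3 (mod 5).
  Combine with x ≡ 13 (mod 29): write x = 3 + 5·t and require 3 + 5·t ≡ 13 (mod 29), i.e. 5·t ≡ 13 − 3 ≡ 10 (mod 29). Since 5^(−1) ≡ 6 (mod 29), t ≡ 6·10 ≡ 2 (mod 29). So x ≡ 3 + 5·2 = 13 (mod 145).
  Combine with x ≡ 3 (mod 13): write x = 13 + 145·t and require 13 + 145·t ≡ 3 (mod 13), i.e. 145·t ≡ 3 − 13 ≡ 3 (mod 13). Since 145^(−1) ≡ 7 (mod 13) (145 ≡ 2 (mod 13)), t ≡ 7·3 ≡ 8 (mod 13). So x ≡ 13 + 145·8 = 1173 (mod 1885).
Unique solution in [0, 1885): x = 1173.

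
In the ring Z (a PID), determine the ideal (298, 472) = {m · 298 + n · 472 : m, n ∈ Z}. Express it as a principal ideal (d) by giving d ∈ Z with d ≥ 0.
In the PID Z, (a, b) is generated by gcd(a, b). Compute gcd(472, 298) with the extended Euclidean algorithm, tracking rows (r, s, t) with s·472 + t·298 = r:
  row A: (472, 1, 0)   [1·472 + 0·298 = 472]
  row B: (298, 0, 1)   [0·472 + 1·298 = 298]
  472 = 1·298 + 174   → row C = row A − 1·row B = (174, 1, −1)   [check: 1·472 − 1·298 = 174]
  298 = 1·174 + 124   → row D = row B − 1·row C = (124, −1, 2)   [check: −1·472 + 2·298 = 124]
  174 = 1·124 + 50   → row E = row C − 1·row D = (50, 2, −3)   [check: 2·472 − 3·298 = 50]
  124 = 2·50 + 24   → row F = row D − 2·row E = (24, −5, 8)   [check: −5·472 + 8·298 = 24]
  50 = 2·24 + 2   → row G = row E − 2·row F = (2, 12, −19)   [check: 12·472 − 19·298 = 2]
  24 = 12·2 + 0   → remainder 0, stop. gcd = 2 (last nonzero row G).
So gcd(298, 472) = 2, with Bézout identity 12·472 − 19·298 = 2. Containment (⊇): the Bézout identity exhibits 2 as an element of (298, 472), giving (2) ⊆ (298, 472). Containment (⊆): since 2 | 298 and 2 | 472 (298 = 2·149, 472 = 2·236), every Z-linear combination of 298 and 472 is divisible by 2, so (298, 472) ⊆ (2). Therefore (298, 472) = (2), d = 2.

Final answer: (298, 472) = (2); d = 2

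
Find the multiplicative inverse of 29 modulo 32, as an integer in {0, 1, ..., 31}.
29^(−1) ≡ 21 (mod 32)

Apply the extended Euclidean algorithm to (32, 29), tracking rows (r, s, t) with s·32 + t·29 = r. Each division r_prev = q·r_cur + r_new produces the new row as (previous row) − q·(current row):
  row A: (32, 1, 0)   [1·32 + 0·29 = 32]
  row B: (29, 0, 1)   [0·32 + 1·29 = 29]
  32 = 1·29 + 3   → row C = row A − 1·row B = (3, 1, −1)   [check: 1·32 − 1·29 = 3]
  29 = 9·3 + 2   → row D = row B − 9·row C = (2, −9, 10)   [check: −9·32 + 10·29 = 2]
  3 = 1·2 + 1   → row E = row C − 1·row D = (1, 10, −11)   [check: 10·32 − 11·29 = 1]
  2 = 2·1 + 0   → remainder 0, stop. gcd = 1 (last nonzero row E).
The gcd is 1, so 29 is invertible mod 32. The last nonzero row gives 10·32 − 11·29 = 1, so t = −11. So 29^(−1) ≡ −11 ≡ 21 (mod 32). Verify: 29 · 21 = 609 ≡ 1 (mod 32). ✓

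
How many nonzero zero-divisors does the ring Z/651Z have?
Z/651Z has 290 nonzero zero-divisors

In Z/651Z each nonzero element is either a unit (gcd with 651 is 1) or a zero-divisor (gcd > 1). The number of units is φ(651): factorise 651 = 3 · 7 · 31, so φ(651) = (3 − 1) · (7 − 1) · (31 − 1) = 2 · 6 · 30 = 360. The nonzero elements number 651 − 1 = 650. Hence the nonzero zero-divisors number 650 − 360 = 290.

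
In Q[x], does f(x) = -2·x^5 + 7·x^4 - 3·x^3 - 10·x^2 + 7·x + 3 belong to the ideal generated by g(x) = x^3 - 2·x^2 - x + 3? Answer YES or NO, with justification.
In Q[x] the ideal (g) consists of all multiples of g, so f ∈ (g) iff g | f, i.e. iff the remainder of f on division by g is 0. Divide f by g (g is monic, so eliminate the leading term of the running remainder at each step):
  leading term -2·x^5: subtract (-2·x^2)·g(x) = -2·x^5 + 4·x^4 + 2·x^3 - 6·x^2, leaving 3·x^4 - 5·x^3 - 4·x^2 + 7·x + 3
  leading term 3·x^4: subtract (3·x)·g(x) = 3·x^4 - 6·x^3 - 3·x^2 + 9·x, leaving x^3 - x^2 - 2·x + 3
  leading term x^3: subtract (1)·g(x) = x^3 - 2·x^2 - x + 3, leaving x^2 - x
The remainder r(x) = x^2 - x ≠ 0 (and deg r < deg g), so g ∤ f, i.e. f ∉ (g).

Final answer: NO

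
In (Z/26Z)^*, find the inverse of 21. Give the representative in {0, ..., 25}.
21^(−1) ≡ 5 (mod 26)

Apply the extended Euclidean algorithm to (26, 21), tracking rows (r, s, t) with s·26 + t·21 = r. Each division r_prev = q·r_cur + r_new produces the new row as (previous row) − q·(current row):
  row A: (26, 1, 0)   [1·26 + 0·21 = 26]
  row B: (21, 0, 1)   [0·26 + 1·21 = 21]
  26 = 1·21 + 5   → row C = row A − 1·row B = (5, 1, −1)   [check: 1·26 − 1·21 = 5]
  21 = 4·5 + 1   → row D = row B − 4·row C = (1, −4, 5)   [check: −4·26 + 5·21 = 1]
  5 = 5·1 + 0   → remainder 0, stop. gcd = 1 (last nonzero row D).
The gcd is 1, so 21 is invertible mod 26. The last nonzero row gives −4·26 + 5·21 = 1, so t = 5. So 21^(−1) ≡ 5 (mod 26). Verify: 21 · 5 = 105 ≡ 1 (mod 26). ✓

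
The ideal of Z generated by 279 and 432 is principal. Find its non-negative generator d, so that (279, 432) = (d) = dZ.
In the PID Z, (a, b) is generated by gcd(a, b). Compute gcd(432, 279) with the extended Euclidean algorithm, tracking rows (r, s, t) with s·432 + t·279 = r:
  row A: (432, 1, 0)   [1·432 + 0·279 = 432]
  row B: (279, 0, 1)   [0·432 + 1·279 = 279]
  432 = 1·279 + 153   → row C = row A − 1·row B = (153, 1, −1)   [check: 1·432 − 1·279 = 153]
  279 = 1·153 + 126   → row D = row B − 1·row C = (126, −1, 2)   [check: −1·432 + 2·279 = 126]
  153 = 1·126 + 27   → row E = row C − 1·row D = (27, 2, −3)   [check: 2·432 − 3·279 = 27]
  126 = 4·27 + 18   → row F = row D − 4·row E = (18, −9, 14)   [check: −9·432 + 14·279 = 18]
  27 = 1·18 + 9   → row G = row E − 1·row F = (9, 11, −17)   [check: 11·432 − 17·279 = 9]
  18 = 2·9 + 0   → remainder 0, stop. gcd = 9 (last nonzero row G).
So gcd(279, 432) = 9, with Bézout identity 11·432 − 17·279 = 9. Containment (⊇): the Bézout identity exhibits 9 as an element of (279, 432), giving (9) ⊆ (279, 432). Containment (⊆): since 9 | 279 and 9 | 432 (279 = 9·31, 432 = 9·48), every Z-linear combination of 279 and 432 is divisible by 9, so (279, 432) ⊆ (9). Therefore (279, 432) = (9), d = 9.

Final answer: (279, 432) = (9); d = 9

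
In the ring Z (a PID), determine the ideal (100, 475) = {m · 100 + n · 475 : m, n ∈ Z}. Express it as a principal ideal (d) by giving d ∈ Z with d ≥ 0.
(100, 475) = (25); d = 25

In the PID Z, (a, b) is generated by gcd(a, b). Compute gcd(475, 100) with the extended Euclidean algorithm, tracking rows (r, s, t) with s·475 + t·100 = r:
  row A: (475, 1, 0)   [1·475 + 0·100 = 475]
  row B: (100, 0, 1)   [0·475 + 1·100 = 100]
  475 = 4·100 + 75   → row C = row A − 4·row B = (75, 1, −4)   [check: 1·475 − 4·100 = 75]
  100 = 1·75 + 25   → row D = row B − 1·row C = (25, −1, 5)   [check: −1·475 + 5·100 = 25]
  75 = 3·25 + 0   → remainder 0, stop. gcd = 25 (last nonzero row D).
So gcd(100, 475) = 25, with Bézout identity −1·475 + 5·100 = 25. Containment (⊇): the Bézout identity exhibits 25 as an element of (100, 475), giving (25) ⊆ (100, 475). Containment (⊆): since 25 | 100 and 25 | 475 (100 = 25·4, 475 = 25·19), every Z-linear combination of 100 and 475 is divisible by 25, so (100, 475) ⊆ (25). Therefore (100, 475) = (25), d = 25.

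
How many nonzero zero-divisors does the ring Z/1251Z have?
In Z/1251Z each nonzero element is either a unit (gcd with 1251 is 1) or a zero-divisor (gcd > 1). The number of units is φ(1251): factorise 1251 = 3^2 · 139, so φ(1251) = (3^2 − 3^1) · (139 − 1) = 6 · 138 = 828. The nonzero elements number 1251 − 1 = 1250. Hence the nonzero zero-divisors number 1250 − 828 = 422.

Final answer: Z/1251Z has 422 nonzero zero-divisors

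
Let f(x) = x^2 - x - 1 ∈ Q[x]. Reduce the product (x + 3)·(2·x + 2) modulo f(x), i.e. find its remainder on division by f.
a · b ≡ 10·x + 8 (mod f(x))

First multiply in Q[x] without reducing: a · b = 2·x^2 + 8·x + 6. Now divide by f(x) = x^2 - x - 1, eliminating the leading term at each step:
  leading term 2·x^2: subtract (2)·f(x) = 2·x^2 - 2·x - 2, leaving 10·x + 8
The degree is now < 2, so this is the remainder. Hence a · b ≡ 10·x + 8 in Q[x]/(f).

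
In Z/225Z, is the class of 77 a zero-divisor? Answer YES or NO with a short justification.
NO

gcd(77, 225) = 1, so 77 is a unit in Z/225Z (it has a multiplicative inverse). A unit cannot be a zero-divisor: if 77·b ≡ 0 then multiplying both sides by 77^(−1) gives b ≡ 0. So 77 is not a zero-divisor.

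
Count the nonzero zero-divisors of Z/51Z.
Z/51Z has 18 nonzero zero-divisors

In Z/51Z each nonzero element is either a unit (gcd with 51 is 1) or a zero-divisor (gcd > 1). The number of units is φ(51): factorise 51 = 3 · 17, so φ(51) = (3 − 1) · (17 − 1) = 2 · 16 = 32. The nonzero elements number 51 − 1 = 50. Hence the nonzero zero-divisors number 50 − 32 = 18.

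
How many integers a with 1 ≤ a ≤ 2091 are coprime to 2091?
1280

The number of a ∈ {1, ..., 2091} with gcd(a, 2091) = 1 is by definition Euler's totient φ(2091). φ is multiplicative, with φ(p^e) = p^e − p^(e−1). Factorise 2091 = 3 · 17 · 41. Then
  φ(2091) = (3 − 1) · (17 − 1) · (41 − 1) = 2 · 16 · 40 = 1280.
So there are 1280 such integers.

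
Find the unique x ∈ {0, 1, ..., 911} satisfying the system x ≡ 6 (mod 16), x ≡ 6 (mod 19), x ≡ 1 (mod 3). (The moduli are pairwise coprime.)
x ≡ 310 (mod 912); the representative in [0, 912) is 310

The moduli 16, 19, 3 are pairwise coprime, so by the CRT there is a unique solution mod 16·19·3 = 912.
Solve by successive substitution. Start with x ≡ 6 (mod 16).
  Combine with x ≡ 6 (mod 19): write x = 6 + 16·t and require 6 + 16·t ≡ 6 (mod 19), i.e. 16·t ≡ 6 − 6 ≡ 0 (mod 19). Since 16^(−1) ≡ 6 (mod 19), t ≡ 6·0 ≡ 0 (mod 19). So x ≡ 6 + 16·0 = 6 (mod 304).
  Combine with x ≡ 1 (mod 3): write x = 6 + 304·t and require 6 + 304·t ≡ 1 (mod 3), i.e. 304·t ≡ 1 − 6 ≡ 1 (mod 3). Since 304^(−1) ≡ 1 (mod 3) (304 ≡ 1 (mod 3)), t ≡ 1·1 ≡ 1 (mod 3). So x ≡ 6 + 304·1 = 310 (mod 912).
Unique solution in [0, 912): x = 310.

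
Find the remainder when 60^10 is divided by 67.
Use repeated squaring. Binary(10) = 1010. Walk through the bits of the exponent 10 left-to-right: at each bit after the leading one, square the running value, then multiply by 60 if the bit is 1 (always reducing mod 67):
  bit 1 = 1 (leading): start with 60.
  bit 2 = 0: square 60^2 = 3600 ≡ 49 (mod 67).
  bit 3 = 1: square 49^2 = 2401 ≡ 56; bit is 1, so multiply 56·60 = 3360 ≡ 10 (mod 67).
  bit 4 = 0: square 10^2 = 100 ≡ 33 (mod 67).
Final value: 60^10 ≡ 33 (mod 67).

Final answer: 33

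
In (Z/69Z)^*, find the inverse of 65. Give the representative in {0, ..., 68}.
65^(−1) ≡ 17 (mod 69)

Apply the extended Euclidean algorithm to (69, 65), tracking rows (r, s, t) with s·69 + t·65 = r. Each division r_prev = q·r_cur + r_new produces the new row as (previous row) − q·(current row):
  row A: (69, 1, 0)   [1·69 + 0·65 = 69]
  row B: (65, 0, 1)   [0·69 + 1·65 = 65]
  69 = 1·65 + 4   → row C = row A − 1·row B = (4, 1, −1)   [check: 1·69 − 1·65 = 4]
  65 = 16·4 + 1   → row D = row B − 16·row C = (1, −16, 17)   [check: −16·69 + 17·65 = 1]
  4 = 4·1 + 0   → remainder 0, stop. gcd = 1 (last nonzero row D).
The gcd is 1, so 65 is invertible mod 69. The last nonzero row gives −16·69 + 17·65 = 1, so t = 17. So 65^(−1) ≡ 17 (mod 69). Verify: 65 · 17 = 1105 ≡ 1 (mod 69). ✓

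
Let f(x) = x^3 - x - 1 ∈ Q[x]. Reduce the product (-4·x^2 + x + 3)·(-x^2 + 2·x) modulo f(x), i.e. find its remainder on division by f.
First multiply in Q[x] without reducing: a · b = 4·x^4 - 9·x^3 - x^2 + 6·x. Now divide by f(x) = x^3 - x - 1, eliminating the leading term at each step:
  leading term 4·x^4: subtract (4·x)·f(x) = 4·x^4 - 4·x^2 - 4·x, leaving -9·x^3 + 3·x^2 + 10·x
  leading term -9·x^3: subtract (-9)·f(x) = -9·x^3 + 9·x + 9, leaving 3·x^2 + x - 9
The degree is now < 3, so this is the remainder. Hence a · b ≡ 3·x^2 + x - 9 in Q[x]/(f).

Final answer: a · b ≡ 3·x^2 + x - 9 (mod f(x))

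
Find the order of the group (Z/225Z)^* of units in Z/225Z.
|(Z/225Z)^*| = 120

(Z/225Z)^* consists of the classes a with gcd(a, 225) = 1, so its order is φ(225). φ is multiplicative, with φ(p^e) = p^e − p^(e−1). Factorise 225 = 3^2 · 5^2. Then
  φ(225) = (3^2 − 3^1) · (5^2 − 5^1) = 6 · 20 = 120.
Thus |(Z/225Z)^*| = 120.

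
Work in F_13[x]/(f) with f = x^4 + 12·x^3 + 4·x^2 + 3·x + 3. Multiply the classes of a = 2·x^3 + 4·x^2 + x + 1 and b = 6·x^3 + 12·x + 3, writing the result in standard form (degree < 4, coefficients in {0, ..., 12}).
a · b ≡ 2·x^3 + 3·x^2 + 9·x + 1 (mod f(x))

Multiply as integer polynomials: a · b = 12·x^6 + 24·x^5 + 30·x^4 + 60·x^3 + 24·x^2 + 15·x + 3. Reducing coefficients mod 13: a · b ≡ 12·x^6 + 11·x^5 + 4·x^4 + 8·x^3 + 11·x^2 + 2·x + 3. Now divide by f(x) = x^4 + 12·x^3 + 4·x^2 + 3·x + 3 in F_13[x], eliminating the leading term at each step:
  leading term 12·x^6: subtract (12·x^2)·f(x) = 12·x^6 + x^5 + 9·x^4 + 10·x^3 + 10·x^2, leaving 10·x^5 + 8·x^4 + 11·x^3 + x^2 + 2·x + 3 (coefficients mod 13)
  leading term 10·x^5: subtract (10·x)·f(x) = 10·x^5 + 3·x^4 + x^3 + 4·x^2 + 4·x, leaving 5·x^4 + 10·x^3 + 10·x^2 + 11·x + 3 (coefficients mod 13)
  leading term 5·x^4: subtract (5)·f(x) = 5·x^4 + 8·x^3 + 7·x^2 + 2·x + 2, leaving 2·x^3 + 3·x^2 + 9·x + 1 (coefficients mod 13)
The degree is now < 4, so this is the remainder. Hence a · b ≡ 2·x^3 + 3·x^2 + 9·x + 1 in F_13[x]/(f).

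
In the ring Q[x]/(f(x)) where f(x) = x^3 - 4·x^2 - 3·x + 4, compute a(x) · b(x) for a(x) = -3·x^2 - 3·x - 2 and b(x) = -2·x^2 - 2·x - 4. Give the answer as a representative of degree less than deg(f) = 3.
a · b ≡ 184·x^2 + 100·x - 136 (mod f(x))

First multiply in Q[x] without reducing: a · b = 6·x^4 + 12·x^3 + 22·x^2 + 16·x + 8. Now divide by f(x) = x^3 - 4·x^2 - 3·x + 4, eliminating the leading term at each step:
  leading term 6·x^4: subtract (6·x)·f(x) = 6·x^4 - 24·x^3 - 18·x^2 + 24·x, leaving 36·x^3 + 40·x^2 - 8·x + 8
  leading term 36·x^3: subtract (36)·f(x) = 36·x^3 - 144·x^2 - 108·x + 144, leaving 184·x^2 + 100·x - 136
The degree is now < 3, so this is the remainder. Hence a · b ≡ 184·x^2 + 100·x - 136 in Q[x]/(f).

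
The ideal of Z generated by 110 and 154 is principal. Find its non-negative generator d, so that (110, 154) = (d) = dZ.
In the PID Z, (a, b) is generated by gcd(a, b). Compute gcd(154, 110) with the extended Euclidean algorithm, tracking rows (r, s, t) with s·154 + t·110 = r:
  row A: (154, 1, 0)   [1·154 + 0·110 = 154]
  row B: (110, 0, 1)   [0·154 + 1·110 = 110]
  154 = 1·110 + 44   → row C = row A − 1·row B = (44, 1, −1)   [check: 1·154 − 1·110 = 44]
  110 = 2·44 + 22   → row D = row B − 2·row C = (22, −2, 3)   [check: −2·154 + 3·110 = 22]
  44 = 2·22 + 0   → remainder 0, stop. gcd = 22 (last nonzero row D).
So gcd(110, 154) = 22, with Bézout identity −2·154 + 3·110 = 22. Containment (⊇): the Bézout identity exhibits 22 as an element of (110, 154), giving (22) ⊆ (110, 154). Containment (⊆): since 22 | 110 and 22 | 154 (110 = 22·5, 154 = 22·7), every Z-linear combination of 110 and 154 is divisible by 22, so (110, 154) ⊆ (22). Therefore (110, 154) = (22), d = 22.

Final answer: (110, 154) = (22); d = 22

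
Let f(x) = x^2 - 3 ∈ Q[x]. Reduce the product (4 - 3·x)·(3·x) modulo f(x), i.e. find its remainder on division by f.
First multiply in Q[x] without reducing: a · b = -9·x^2 + 12·x. Now divide by f(x) = x^2 - 3, eliminating the leading term at each step:
  leading term -9·x^2: subtract (-9)·f(x) = 27 - 9·x^2, leaving 12·x - 27
The degree is now < 2, so this is the remainder. Hence a · b ≡ 12·x - 27 in Q[x]/(f).

Final answer: a · b ≡ 12·x - 27 (mod f(x))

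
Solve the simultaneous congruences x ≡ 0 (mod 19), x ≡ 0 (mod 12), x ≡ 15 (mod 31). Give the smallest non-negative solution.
The moduli 19, 12, 31 are pairwise coprime, so by the CRT there is a unique solution mod 19·12·31 = 7068.
Solve by successive substitution. Start with x ≡ 0 (mod 19).
  Combine with x ≡ 0 (mod 12): write x = 19·t and require 19·t ≡ 0 (mod 12). Since 19^(−1) ≡ 7 (mod 12) (19 ≡ 7 (mod 12)), t ≡ 7·0 ≡ 0 (mod 12). So x ≡ 19·0 = 0 (mod 228).
  Combine with x ≡ 15 (mod 31): write x = 228·t and require 228·t ≡ 15 (mod 31). Since 228^(−1) ≡ 17 (mod 31) (228 ≡ 11 (mod 31)), t ≡ 17·15 ≡ 7 (mod 31). So x ≡ 228·7 = 1596 (mod 7068).
Unique solution in [0, 7068): x = 1596.

Final answer: x ≡ 1596 (mod 7068); the representative in [0, 7068) is 1596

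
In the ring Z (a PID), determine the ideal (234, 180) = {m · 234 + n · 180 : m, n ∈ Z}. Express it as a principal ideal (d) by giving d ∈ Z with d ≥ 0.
(234, 180) = (18); d = 18

In the PID Z, (a, b) is generated by gcd(a, b). Compute gcd(234, 180) with the extended Euclidean algorithm, tracking rows (r, s, t) with s·234 + t·180 = r:
  row A: (234, 1, 0)   [1·234 + 0·180 = 234]
  row B: (180, 0, 1)   [0·234 + 1·180 = 180]
  234 = 1·180 + 54   → row C = row A − 1·row B = (54, 1, −1)   [check: 1·234 − 1·180 = 54]
  180 = 3·54 + 18   → row D = row B − 3·row C = (18, −3, 4)   [check: −3·234 + 4·180 = 18]
  54 = 3·18 + 0   → remainder 0, stop. gcd = 18 (last nonzero row D).
So gcd(234, 180) = 18, with Bézout identity −3·234 + 4·180 = 18. Containment (⊇): the Bézout identity exhibits 18 as an element of (234, 180), giving (18) ⊆ (234, 180). Containment (⊆): since 18 | 234 and 18 | 180 (234 = 18·13, 180 = 18·10), every Z-linear combination of 234 and 180 is divisible by 18, so (234, 180) ⊆ (18). Therefore (234, 180) = (18), d = 18.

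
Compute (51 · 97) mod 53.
18

Reduce the factors first: 97 ≡ 44 (mod 53), so 51 · 97 ≡ 51 · 44 (mod 53). 51 · 44 = 2244. Dividing by 53: 2244 = 42·53 + 18. So (51 · 97) mod 53 = 18.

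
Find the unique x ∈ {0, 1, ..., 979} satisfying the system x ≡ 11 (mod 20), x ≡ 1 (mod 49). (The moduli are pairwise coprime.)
The moduli 20, 49 are pairwise coprime, so by the CRT there is a unique solution mod 20·49 = 980.
Solve by successive substitution. Start with x ≡ 11 (mod 20).
  Combine with x ≡ 1 (mod 49): write x = 11 + 20·t and require 11 + 20·t ≡ 1 (mod 49), i.e. 20·t ≡ 1 − 11 ≡ 39 (mod 49). Since 20^(−1) ≡ 27 (mod 49), t ≡ 27·39 ≡ 24 (mod 49). So x ≡ 11 + 20·24 = 491 (mod 980).
Unique solution in [0, 980): x = 491.

Final answer: x ≡ 491 (mod 980); the representative in [0, 980) is 491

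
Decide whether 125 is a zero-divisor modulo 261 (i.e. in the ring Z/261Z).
NO

gcd(125, 261) = 1, so 125 is a unit in Z/261Z (it has a multiplicative inverse). A unit cannot be a zero-divisor: if 125·b ≡ 0 then multiplying both sides by 125^(−1) gives b ≡ 0. So 125 is not a zero-divisor.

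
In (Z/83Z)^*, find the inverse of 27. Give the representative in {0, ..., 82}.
27^(−1) ≡ 40 (mod 83)

Apply the extended Euclidean algorithm to (83, 27), tracking rows (r, s, t) with s·83 + t·27 = r. Each division r_prev = q·r_cur + r_new produces the new row as (previous row) − q·(current row):
  row A: (83, 1, 0)   [1·83 + 0·27 = 83]
  row B: (27, 0, 1)   [0·83 + 1·27 = 27]
  83 = 3·27 + 2   → row C = row A − 3·row B = (2, 1, −3)   [check: 1·83 − 3·27 = 2]
  27 = 13·2 + 1   → row D = row B − 13·row C = (1, −13, 40)   [check: −13·83 + 40·27 = 1]
  2 = 2·1 + 0   → remainder 0, stop. gcd = 1 (last nonzero row D).
The gcd is 1, so 27 is invertible mod 83. The last nonzero row gives −13·83 + 40·27 = 1, so t = 40. So 27^(−1) ≡ 40 (mod 83). Verify: 27 · 40 = 1080 ≡ 1 (mod 83). ✓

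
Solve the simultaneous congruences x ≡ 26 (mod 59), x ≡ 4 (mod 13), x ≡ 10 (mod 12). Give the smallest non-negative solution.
x ≡ 6634 (mod 9204); the representative in [0, 9204) is 6634

The moduli 59, 13, 12 are pairwise coprime, so by the CRT there is a unique solution mod 59·13·12 = 9204.
Solve by successive substitution. Start with x ≡ 26 (mod 59).
  Combine with x ≡ 4 (mod 13): write x = 26 + 59·t and require 26 + 59·t ≡ 4 (mod 13), i.e. 59·t ≡ 4 − 26 ≡ 4 (mod 13). Since 59^(−1) ≡ 2 (mod 13) (59 ≡ 7 (mod 13)), t ≡ 2·4 ≡ 8 (mod 13). So x ≡ 26 + 59·8 = 498 (mod 767).
  Combine with x ≡ 10 (mod 12): write x = 498 + 767·t and require 498 + 767·t ≡ 10 (mod 12), i.e. 767·t ≡ 10 − 498 ≡ 4 (mod 12). Since 767^(−1) ≡ 11 (mod 12) (767 ≡ 11 (mod 12)), t ≡ 11·4 ≡ 8 (mod 12). So x ≡ 498 + 767·8 = 6634 (mod 9204).
Unique solution in [0, 9204): x = 6634.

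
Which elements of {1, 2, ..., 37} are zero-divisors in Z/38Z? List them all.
nonzero zero-divisors of Z/38Z = {2, 4, 6, 8, 10, 12, 14, 16, 18, 19, 20, 22, 24, 26, 28, 30, 32, 34, 36}

An element a ∈ Z/38Z (with a ≠ 0) is a zero-divisor iff gcd(a, 38) > 1 (because a is a unit precisely when gcd(a, n) = 1, and in Z/nZ every nonzero, non-unit element is a zero-divisor). Scan a = 1, ..., 37 and keep those with gcd(a, 38) > 1:
  gcd(2, 38) = 2, gcd(4, 38) = 2, gcd(6, 38) = 2, gcd(8, 38) = 2, gcd(10, 38) = 2, gcd(12, 38) = 2, gcd(14, 38) = 2, gcd(16, 38) = 2, gcd(18, 38) = 2, gcd(19, 38) = 19, gcd(20, 38) = 2, gcd(22, 38) = 2, gcd(24, 38) = 2, gcd(26, 38) = 2, gcd(28, 38) = 2, gcd(30, 38) = 2, gcd(32, 38) = 2, gcd(34, 38) = 2, gcd(36, 38) = 2.
All other a ∈ {1, ..., 37} have gcd(a, 38) = 1 and are units. So the nonzero zero-divisors are exactly the 19 values of a appearing in this scan.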